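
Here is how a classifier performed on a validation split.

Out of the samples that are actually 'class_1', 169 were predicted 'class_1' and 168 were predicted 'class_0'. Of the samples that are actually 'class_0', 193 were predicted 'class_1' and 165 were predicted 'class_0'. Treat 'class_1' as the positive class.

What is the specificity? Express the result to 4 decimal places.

0.4609

Specificity = TN/(TN+FP) = 165/(165+193) = 0.4609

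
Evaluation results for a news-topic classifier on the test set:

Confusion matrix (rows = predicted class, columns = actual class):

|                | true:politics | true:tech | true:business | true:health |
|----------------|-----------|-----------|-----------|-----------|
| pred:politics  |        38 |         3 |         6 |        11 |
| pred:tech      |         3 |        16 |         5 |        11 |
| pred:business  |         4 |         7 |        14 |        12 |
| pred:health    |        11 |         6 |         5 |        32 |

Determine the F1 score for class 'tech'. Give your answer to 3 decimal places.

0.478

One-vs-rest for 'tech': TP = diagonal; FP = other classes predicted 'tech'; FN = 'tech' predicted as other.
F1 score = 2·TP/(2·TP+FP+FN).
tech: TP=16, FP=3+5+11=19, FN=3+7+6=16 → 32/67 = 0.4776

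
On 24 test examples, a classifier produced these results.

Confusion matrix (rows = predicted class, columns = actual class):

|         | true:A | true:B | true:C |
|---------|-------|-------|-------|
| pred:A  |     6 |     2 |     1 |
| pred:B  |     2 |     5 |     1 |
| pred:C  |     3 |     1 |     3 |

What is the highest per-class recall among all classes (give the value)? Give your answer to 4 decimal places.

0.6250

Per-class recall (TP/(TP+FN)):
  A: TP=6, FN=2+3=5 → 6/11 = 0.54545
  B: TP=5, FN=2+1=3 → 5/8 = 0.62500
  C: TP=3, FN=1+1=2 → 3/5 = 0.60000
Highest is class 'B' with recall = 0.6250.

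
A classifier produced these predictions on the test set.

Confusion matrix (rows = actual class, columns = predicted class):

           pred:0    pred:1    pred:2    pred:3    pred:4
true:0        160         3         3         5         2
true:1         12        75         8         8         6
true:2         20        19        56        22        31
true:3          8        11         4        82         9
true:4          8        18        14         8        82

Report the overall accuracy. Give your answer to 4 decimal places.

Accuracy = trace / total = (160+75+56+82+82=455) / 674 = 455/674 = 0.6751

0.6751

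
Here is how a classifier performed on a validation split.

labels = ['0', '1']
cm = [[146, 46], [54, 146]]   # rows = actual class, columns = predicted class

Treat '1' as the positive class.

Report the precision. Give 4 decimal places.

Precision = TP/(TP+FP) = 146/(146+46) = 146/192 = 0.7604

0.7604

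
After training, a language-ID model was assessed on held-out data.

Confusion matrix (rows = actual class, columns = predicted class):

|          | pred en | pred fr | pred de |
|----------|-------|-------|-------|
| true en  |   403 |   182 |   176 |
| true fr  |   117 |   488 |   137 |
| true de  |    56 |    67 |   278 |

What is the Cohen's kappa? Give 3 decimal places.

0.418

Observed agreement pₒ = trace/N = 1169/1904 = 0.6140
Expected agreement pₑ = Σ (rowᵢ·colᵢ)/N² = (761·576 + 742·737 + 401·591)/1904² = 0.3371
κ = (pₒ − pₑ)/(1 − pₑ) = (0.6140 − 0.3371)/(1 − 0.3371) = 0.418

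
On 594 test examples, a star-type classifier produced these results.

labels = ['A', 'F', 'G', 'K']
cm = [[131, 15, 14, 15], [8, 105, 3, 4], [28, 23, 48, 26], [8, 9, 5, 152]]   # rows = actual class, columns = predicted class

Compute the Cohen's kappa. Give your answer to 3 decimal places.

Observed agreement pₒ = trace/N = 436/594 = 0.7340
Expected agreement pₑ = Σ (rowᵢ·colᵢ)/N² = (175·175 + 120·152 + 125·70 + 174·197)/594² = 0.2604
κ = (pₒ − pₑ)/(1 − pₑ) = (0.7340 − 0.2604)/(1 − 0.2604) = 0.640

0.640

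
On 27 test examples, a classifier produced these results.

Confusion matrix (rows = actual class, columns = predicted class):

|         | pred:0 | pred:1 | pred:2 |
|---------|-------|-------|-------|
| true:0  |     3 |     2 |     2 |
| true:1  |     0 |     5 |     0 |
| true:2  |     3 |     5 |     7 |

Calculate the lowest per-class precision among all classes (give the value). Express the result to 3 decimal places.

0.417

Per-class precision (TP/(TP+FP)):
  0: TP=3, FP=0+3=3 → 3/6 = 0.5000
  1: TP=5, FP=2+5=7 → 5/12 = 0.4167
  2: TP=7, FP=2+0=2 → 7/9 = 0.7778
Lowest is class '1' with precision = 0.417.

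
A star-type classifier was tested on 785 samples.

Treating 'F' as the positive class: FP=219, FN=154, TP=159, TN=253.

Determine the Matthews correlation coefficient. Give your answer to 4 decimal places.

0.0431

MCC = (TP·TN − FP·FN) / √((TP+FP)(TP+FN)(TN+FP)(TN+FN))
Numerator = 159·253 − 219·154 = 6501
Denominator = √(378·313·472·407) = √22728592656 = 150760.0499
MCC = 6501 / 150760.0499 = 0.0431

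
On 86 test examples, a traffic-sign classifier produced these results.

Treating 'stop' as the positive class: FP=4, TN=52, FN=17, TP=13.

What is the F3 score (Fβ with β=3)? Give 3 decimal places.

Fβ = (1+β²)·TP / ((1+β²)·TP + β²·FN + FP), with β²=9
= 10·13 / (10·13 + 9·17 + 4) = 0.453

0.453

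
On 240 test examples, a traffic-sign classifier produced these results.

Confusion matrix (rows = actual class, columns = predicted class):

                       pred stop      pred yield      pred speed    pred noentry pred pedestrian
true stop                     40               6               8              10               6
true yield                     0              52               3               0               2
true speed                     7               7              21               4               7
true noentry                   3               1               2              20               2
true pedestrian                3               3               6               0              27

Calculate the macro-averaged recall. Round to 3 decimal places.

0.669

Per-class recall (TP/(TP+FN)):
  stop: TP=40, FN=6+8+10+6=30 → 40/70 = 0.5714
  yield: TP=52, FN=0+3+0+2=5 → 52/57 = 0.9123
  speed: TP=21, FN=7+7+4+7=25 → 21/46 = 0.4565
  noentry: TP=20, FN=3+1+2+2=8 → 20/28 = 0.7143
  pedestrian: TP=27, FN=3+3+6+0=12 → 27/39 = 0.6923
Macro-recall = mean = (0.5714 + 0.9123 + 0.4565 + 0.7143 + 0.6923) / 5 = 0.669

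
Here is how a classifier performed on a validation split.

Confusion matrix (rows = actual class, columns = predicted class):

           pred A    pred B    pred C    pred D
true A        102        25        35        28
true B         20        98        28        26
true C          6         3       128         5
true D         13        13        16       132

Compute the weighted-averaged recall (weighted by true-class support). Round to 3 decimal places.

Per-class recall (TP/(TP+FN)):
  A: TP=102, FN=25+35+28=88 → 102/190 = 0.5368
  B: TP=98, FN=20+28+26=74 → 98/172 = 0.5698
  C: TP=128, FN=6+3+5=14 → 128/142 = 0.9014
  D: TP=132, FN=13+13+16=42 → 132/174 = 0.7586
Weighted-recall = Σ (supportᵢ/N)·recallᵢ with N=678: (190/678)·0.5368 + (172/678)·0.5698 + (142/678)·0.9014 + (174/678)·0.7586 = 0.678

0.678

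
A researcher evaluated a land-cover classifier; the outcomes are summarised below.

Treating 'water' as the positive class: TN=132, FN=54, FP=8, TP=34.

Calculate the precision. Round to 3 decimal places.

0.810

Precision = TP/(TP+FP) = 34/(34+8) = 34/42 = 0.810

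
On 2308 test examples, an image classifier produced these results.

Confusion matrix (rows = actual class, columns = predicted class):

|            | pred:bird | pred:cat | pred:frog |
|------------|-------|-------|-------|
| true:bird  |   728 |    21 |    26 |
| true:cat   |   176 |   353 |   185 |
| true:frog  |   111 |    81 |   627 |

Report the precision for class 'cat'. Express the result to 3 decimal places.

0.776

Treat 'cat' as positive and all other classes as negative.
precision = TP/(TP+FP).
cat: TP=353, FP=21+81=102 → 353/455 = 0.7758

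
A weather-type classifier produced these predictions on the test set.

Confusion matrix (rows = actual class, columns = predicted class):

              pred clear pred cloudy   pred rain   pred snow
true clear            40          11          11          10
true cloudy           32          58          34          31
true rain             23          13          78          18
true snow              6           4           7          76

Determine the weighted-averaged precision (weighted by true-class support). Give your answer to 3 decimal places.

Per-class precision (TP/(TP+FP)):
  clear: TP=40, FP=32+23+6=61 → 40/101 = 0.3960
  cloudy: TP=58, FP=11+13+4=28 → 58/86 = 0.6744
  rain: TP=78, FP=11+34+7=52 → 78/130 = 0.6000
  snow: TP=76, FP=10+31+18=59 → 76/135 = 0.5630
Weighted-precision = Σ (supportᵢ/N)·precisionᵢ with N=452: (72/452)·0.3960 + (155/452)·0.6744 + (132/452)·0.6000 + (93/452)·0.5630 = 0.585

0.585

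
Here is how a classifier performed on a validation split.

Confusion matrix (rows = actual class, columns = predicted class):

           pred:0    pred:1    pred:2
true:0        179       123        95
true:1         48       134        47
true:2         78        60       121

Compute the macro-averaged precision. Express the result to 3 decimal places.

Per-class precision (TP/(TP+FP)):
  0: TP=179, FP=48+78=126 → 179/305 = 0.5869
  1: TP=134, FP=123+60=183 → 134/317 = 0.4227
  2: TP=121, FP=95+47=142 → 121/263 = 0.4601
Macro-precision = mean = (0.5869 + 0.4227 + 0.4601) / 3 = 0.490

0.490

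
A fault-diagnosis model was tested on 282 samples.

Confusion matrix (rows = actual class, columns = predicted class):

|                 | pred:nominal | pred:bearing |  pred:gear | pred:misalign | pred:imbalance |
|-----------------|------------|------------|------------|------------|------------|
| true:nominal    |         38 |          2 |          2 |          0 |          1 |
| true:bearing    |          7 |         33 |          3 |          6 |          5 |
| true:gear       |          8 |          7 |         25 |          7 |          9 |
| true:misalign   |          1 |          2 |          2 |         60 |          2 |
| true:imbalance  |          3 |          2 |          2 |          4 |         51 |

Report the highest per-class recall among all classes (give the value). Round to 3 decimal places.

Per-class recall (TP/(TP+FN)):
  nominal: TP=38, FN=2+2+0+1=5 → 38/43 = 0.8837
  bearing: TP=33, FN=7+3+6+5=21 → 33/54 = 0.6111
  gear: TP=25, FN=8+7+7+9=31 → 25/56 = 0.4464
  misalign: TP=60, FN=1+2+2+2=7 → 60/67 = 0.8955
  imbalance: TP=51, FN=3+2+2+4=11 → 51/62 = 0.8226
Highest is class 'misalign' with recall = 0.896.

0.896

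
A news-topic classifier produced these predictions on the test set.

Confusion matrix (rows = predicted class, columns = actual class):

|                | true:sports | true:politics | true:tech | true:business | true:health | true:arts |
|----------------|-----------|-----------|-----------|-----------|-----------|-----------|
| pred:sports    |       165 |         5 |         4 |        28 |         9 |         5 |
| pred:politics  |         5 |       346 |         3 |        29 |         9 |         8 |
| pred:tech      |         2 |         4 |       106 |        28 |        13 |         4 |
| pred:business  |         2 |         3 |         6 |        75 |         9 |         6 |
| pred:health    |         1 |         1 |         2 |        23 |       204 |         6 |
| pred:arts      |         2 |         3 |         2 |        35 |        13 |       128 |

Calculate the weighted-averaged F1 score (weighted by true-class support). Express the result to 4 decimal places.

Per-class F1 score (2·TP/(2·TP+FP+FN)):
  sports: TP=165, FP=5+4+28+9+5=51, FN=5+2+2+1+2=12 → 330/393 = 0.83969
  politics: TP=346, FP=5+3+29+9+8=54, FN=5+4+3+1+3=16 → 692/762 = 0.90814
  tech: TP=106, FP=2+4+28+13+4=51, FN=4+3+6+2+2=17 → 212/280 = 0.75714
  business: TP=75, FP=2+3+6+9+6=26, FN=28+29+28+23+35=143 → 150/319 = 0.47022
  health: TP=204, FP=1+1+2+23+6=33, FN=9+9+13+9+13=53 → 408/494 = 0.82591
  arts: TP=128, FP=2+3+2+35+13=55, FN=5+8+4+6+6=29 → 256/340 = 0.75294
Weighted-F1 score = Σ (supportᵢ/N)·F1 scoreᵢ with N=1294: (177/1294)·0.83969 + (362/1294)·0.90814 + (123/1294)·0.75714 + (218/1294)·0.47022 + (257/1294)·0.82591 + (157/1294)·0.75294 = 0.7755

0.7755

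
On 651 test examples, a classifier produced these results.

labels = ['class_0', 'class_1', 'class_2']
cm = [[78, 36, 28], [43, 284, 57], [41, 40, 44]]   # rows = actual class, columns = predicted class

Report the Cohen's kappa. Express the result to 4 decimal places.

0.3528

Observed agreement pₒ = trace/N = 406/651 = 0.62366
Expected agreement pₑ = Σ (rowᵢ·colᵢ)/N² = (142·162 + 384·360 + 125·129)/651² = 0.41852
κ = (pₒ − pₑ)/(1 − pₑ) = (0.62366 − 0.41852)/(1 − 0.41852) = 0.3528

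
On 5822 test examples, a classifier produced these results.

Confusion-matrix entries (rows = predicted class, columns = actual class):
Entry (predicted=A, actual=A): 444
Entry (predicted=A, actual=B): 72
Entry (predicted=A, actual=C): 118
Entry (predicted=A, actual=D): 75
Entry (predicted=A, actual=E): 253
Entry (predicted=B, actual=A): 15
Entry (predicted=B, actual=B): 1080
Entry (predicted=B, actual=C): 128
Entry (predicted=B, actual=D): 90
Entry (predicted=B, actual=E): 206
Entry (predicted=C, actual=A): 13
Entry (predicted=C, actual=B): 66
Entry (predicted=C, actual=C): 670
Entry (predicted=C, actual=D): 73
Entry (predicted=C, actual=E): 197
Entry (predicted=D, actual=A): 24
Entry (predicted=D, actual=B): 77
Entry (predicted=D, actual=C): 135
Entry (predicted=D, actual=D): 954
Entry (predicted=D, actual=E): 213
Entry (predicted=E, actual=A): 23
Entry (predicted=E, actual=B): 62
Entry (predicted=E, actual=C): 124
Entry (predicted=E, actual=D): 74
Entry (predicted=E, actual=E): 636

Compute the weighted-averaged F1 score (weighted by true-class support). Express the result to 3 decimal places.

0.643

Per-class F1 score (2·TP/(2·TP+FP+FN)):
  A: TP=444, FP=72+118+75+253=518, FN=15+13+24+23=75 → 888/1481 = 0.5996
  B: TP=1080, FP=15+128+90+206=439, FN=72+66+77+62=277 → 2160/2876 = 0.7510
  C: TP=670, FP=13+66+73+197=349, FN=118+128+135+124=505 → 1340/2194 = 0.6108
  D: TP=954, FP=24+77+135+213=449, FN=75+90+73+74=312 → 1908/2669 = 0.7149
  E: TP=636, FP=23+62+124+74=283, FN=253+206+197+213=869 → 1272/2424 = 0.5248
Weighted-F1 score = Σ (supportᵢ/N)·F1 scoreᵢ with N=5822: (519/5822)·0.5996 + (1357/5822)·0.7510 + (1175/5822)·0.6108 + (1266/5822)·0.7149 + (1505/5822)·0.5248 = 0.643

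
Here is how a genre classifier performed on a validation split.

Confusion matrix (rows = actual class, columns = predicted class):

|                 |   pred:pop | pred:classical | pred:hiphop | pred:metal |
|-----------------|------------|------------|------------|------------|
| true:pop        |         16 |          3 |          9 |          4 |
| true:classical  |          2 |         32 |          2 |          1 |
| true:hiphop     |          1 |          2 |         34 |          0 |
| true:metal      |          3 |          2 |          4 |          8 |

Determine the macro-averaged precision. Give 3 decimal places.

0.714

Per-class precision (TP/(TP+FP)):
  pop: TP=16, FP=2+1+3=6 → 16/22 = 0.7273
  classical: TP=32, FP=3+2+2=7 → 32/39 = 0.8205
  hiphop: TP=34, FP=9+2+4=15 → 34/49 = 0.6939
  metal: TP=8, FP=4+1+0=5 → 8/13 = 0.6154
Macro-precision = mean = (0.7273 + 0.8205 + 0.6939 + 0.6154) / 4 = 0.714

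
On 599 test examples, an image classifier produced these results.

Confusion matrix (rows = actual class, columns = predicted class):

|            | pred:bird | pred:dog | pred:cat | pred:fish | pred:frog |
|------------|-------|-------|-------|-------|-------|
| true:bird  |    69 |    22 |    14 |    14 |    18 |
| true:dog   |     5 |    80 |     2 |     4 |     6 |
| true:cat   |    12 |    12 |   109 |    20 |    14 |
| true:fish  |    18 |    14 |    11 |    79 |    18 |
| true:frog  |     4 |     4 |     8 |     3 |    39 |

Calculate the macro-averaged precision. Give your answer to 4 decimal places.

Per-class precision (TP/(TP+FP)):
  bird: TP=69, FP=5+12+18+4=39 → 69/108 = 0.63889
  dog: TP=80, FP=22+12+14+4=52 → 80/132 = 0.60606
  cat: TP=109, FP=14+2+11+8=35 → 109/144 = 0.75694
  fish: TP=79, FP=14+4+20+3=41 → 79/120 = 0.65833
  frog: TP=39, FP=18+6+14+18=56 → 39/95 = 0.41053
Macro-precision = mean = (0.63889 + 0.60606 + 0.75694 + 0.65833 + 0.41053) / 5 = 0.6142

0.6142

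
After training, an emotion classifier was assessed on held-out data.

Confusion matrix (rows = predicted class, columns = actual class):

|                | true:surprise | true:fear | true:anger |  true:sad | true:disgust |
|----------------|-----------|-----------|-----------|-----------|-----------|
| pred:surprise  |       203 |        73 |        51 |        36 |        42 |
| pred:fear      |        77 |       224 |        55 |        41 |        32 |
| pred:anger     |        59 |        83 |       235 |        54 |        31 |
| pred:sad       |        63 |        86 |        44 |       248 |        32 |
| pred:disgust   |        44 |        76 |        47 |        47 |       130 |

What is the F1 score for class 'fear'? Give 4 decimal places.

0.4614

F1 score = 2·TP/(2·TP+FP+FN).
fear: TP=224, FP=77+55+41+32=205, FN=73+83+86+76=318 → 448/971 = 0.46138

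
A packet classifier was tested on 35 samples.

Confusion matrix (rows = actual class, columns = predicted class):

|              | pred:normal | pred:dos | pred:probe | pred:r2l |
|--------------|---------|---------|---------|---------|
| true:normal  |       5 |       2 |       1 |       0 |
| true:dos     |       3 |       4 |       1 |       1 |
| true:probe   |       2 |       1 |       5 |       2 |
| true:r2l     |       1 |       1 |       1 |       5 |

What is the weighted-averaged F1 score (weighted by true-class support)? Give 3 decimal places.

0.543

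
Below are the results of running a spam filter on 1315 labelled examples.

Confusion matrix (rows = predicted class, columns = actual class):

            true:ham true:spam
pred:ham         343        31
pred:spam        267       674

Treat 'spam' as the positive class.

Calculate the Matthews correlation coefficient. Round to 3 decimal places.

0.573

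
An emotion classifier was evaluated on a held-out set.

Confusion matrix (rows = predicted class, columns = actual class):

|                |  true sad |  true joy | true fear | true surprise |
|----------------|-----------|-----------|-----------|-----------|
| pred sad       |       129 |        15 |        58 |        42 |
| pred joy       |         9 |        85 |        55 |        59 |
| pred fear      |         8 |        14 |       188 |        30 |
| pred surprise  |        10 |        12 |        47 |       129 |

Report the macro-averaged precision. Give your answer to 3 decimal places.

Per-class precision (TP/(TP+FP)):
  sad: TP=129, FP=15+58+42=115 → 129/244 = 0.5287
  joy: TP=85, FP=9+55+59=123 → 85/208 = 0.4087
  fear: TP=188, FP=8+14+30=52 → 188/240 = 0.7833
  surprise: TP=129, FP=10+12+47=69 → 129/198 = 0.6515
Macro-precision = mean = (0.5287 + 0.4087 + 0.7833 + 0.6515) / 4 = 0.593

0.593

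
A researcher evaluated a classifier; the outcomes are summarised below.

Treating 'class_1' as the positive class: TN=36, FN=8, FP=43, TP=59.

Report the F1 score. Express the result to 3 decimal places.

0.698

Precision = TP/(TP+FP) = 59/102 = 0.5784
Recall = TP/(TP+FN) = 59/67 = 0.8806
F1 = 2·TP/(2·TP+FP+FN) = 118/169 = 0.698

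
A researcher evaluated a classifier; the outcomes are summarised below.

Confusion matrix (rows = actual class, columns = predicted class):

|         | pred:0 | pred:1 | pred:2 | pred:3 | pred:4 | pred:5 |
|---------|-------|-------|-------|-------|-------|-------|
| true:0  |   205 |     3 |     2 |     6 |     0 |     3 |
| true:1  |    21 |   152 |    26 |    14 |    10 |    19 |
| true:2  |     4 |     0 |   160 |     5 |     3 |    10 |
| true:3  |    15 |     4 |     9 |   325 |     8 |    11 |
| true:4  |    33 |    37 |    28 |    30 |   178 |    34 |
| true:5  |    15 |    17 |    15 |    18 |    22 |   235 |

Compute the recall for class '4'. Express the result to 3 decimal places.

0.524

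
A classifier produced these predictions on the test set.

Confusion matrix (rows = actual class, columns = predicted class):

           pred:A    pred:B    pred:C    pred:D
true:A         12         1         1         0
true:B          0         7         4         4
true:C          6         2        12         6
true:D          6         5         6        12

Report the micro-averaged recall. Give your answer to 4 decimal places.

0.5119

Micro-averaging pools counts across classes: ΣTP=43, ΣFP=41, ΣFN=41.
Micro-recall = TP/(TP+FN) on pooled counts = 0.5119 (equals overall accuracy in single-label multiclass).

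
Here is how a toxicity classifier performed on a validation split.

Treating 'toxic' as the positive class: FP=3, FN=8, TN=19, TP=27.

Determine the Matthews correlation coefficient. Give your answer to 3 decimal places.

MCC = (TP·TN − FP·FN) / √((TP+FP)(TP+FN)(TN+FP)(TN+FN))
Numerator = 27·19 − 3·8 = 489
Denominator = √(30·35·22·27) = √623700 = 789.7468
MCC = 489 / 789.7468 = 0.619

0.619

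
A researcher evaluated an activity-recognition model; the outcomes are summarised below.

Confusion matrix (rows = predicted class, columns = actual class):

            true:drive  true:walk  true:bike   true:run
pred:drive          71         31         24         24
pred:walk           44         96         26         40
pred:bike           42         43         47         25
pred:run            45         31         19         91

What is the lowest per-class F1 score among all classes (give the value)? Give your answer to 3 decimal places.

0.344

Per-class F1 score (2·TP/(2·TP+FP+FN)):
  drive: TP=71, FP=31+24+24=79, FN=44+42+45=131 → 142/352 = 0.4034
  walk: TP=96, FP=44+26+40=110, FN=31+43+31=105 → 192/407 = 0.4717
  bike: TP=47, FP=42+43+25=110, FN=24+26+19=69 → 94/273 = 0.3443
  run: TP=91, FP=45+31+19=95, FN=24+40+25=89 → 182/366 = 0.4973
Lowest is class 'bike' with F1 score = 0.344.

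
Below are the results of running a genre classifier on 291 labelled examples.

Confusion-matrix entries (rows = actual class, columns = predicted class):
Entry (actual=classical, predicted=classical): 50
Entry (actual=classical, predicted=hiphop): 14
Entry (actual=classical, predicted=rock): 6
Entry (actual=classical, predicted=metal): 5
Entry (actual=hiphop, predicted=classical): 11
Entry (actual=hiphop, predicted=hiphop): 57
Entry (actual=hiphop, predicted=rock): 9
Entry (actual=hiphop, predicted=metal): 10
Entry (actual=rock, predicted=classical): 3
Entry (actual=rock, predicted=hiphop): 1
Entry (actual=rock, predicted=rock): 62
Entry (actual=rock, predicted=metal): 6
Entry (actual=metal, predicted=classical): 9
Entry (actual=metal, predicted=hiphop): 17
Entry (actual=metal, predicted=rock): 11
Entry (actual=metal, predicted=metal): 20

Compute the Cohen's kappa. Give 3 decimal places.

0.527

Observed agreement pₒ = trace/N = 189/291 = 0.6495
Expected agreement pₑ = Σ (rowᵢ·colᵢ)/N² = (75·73 + 87·89 + 72·88 + 57·41)/291² = 0.2585
κ = (pₒ − pₑ)/(1 − pₑ) = (0.6495 − 0.2585)/(1 − 0.2585) = 0.527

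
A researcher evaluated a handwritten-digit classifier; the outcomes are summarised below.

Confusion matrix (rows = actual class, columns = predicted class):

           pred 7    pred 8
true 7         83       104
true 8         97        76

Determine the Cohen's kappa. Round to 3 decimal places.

-0.117

Observed agreement pₒ = trace/N = 159/360 = 0.4417
Expected agreement pₑ = Σ (rowᵢ·colᵢ)/N² = (187·180 + 173·180)/360² = 0.5000
κ = (pₒ − pₑ)/(1 − pₑ) = (0.4417 − 0.5000)/(1 − 0.5000) = -0.117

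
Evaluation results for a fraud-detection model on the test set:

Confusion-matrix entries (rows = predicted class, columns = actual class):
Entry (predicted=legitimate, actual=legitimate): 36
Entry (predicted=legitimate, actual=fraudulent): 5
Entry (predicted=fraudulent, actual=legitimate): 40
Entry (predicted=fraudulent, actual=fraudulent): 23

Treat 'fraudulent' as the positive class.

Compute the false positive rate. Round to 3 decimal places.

0.526

FPR = FP/(FP+TN) = 40/(40+36) = 0.526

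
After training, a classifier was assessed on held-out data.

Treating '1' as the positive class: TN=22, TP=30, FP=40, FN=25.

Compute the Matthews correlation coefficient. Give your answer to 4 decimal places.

-0.1015

MCC = (TP·TN − FP·FN) / √((TP+FP)(TP+FN)(TN+FP)(TN+FN))
Numerator = 30·22 − 40·25 = -340
Denominator = √(70·55·62·47) = √11218900 = 3349.4626
MCC = -340 / 3349.4626 = -0.1015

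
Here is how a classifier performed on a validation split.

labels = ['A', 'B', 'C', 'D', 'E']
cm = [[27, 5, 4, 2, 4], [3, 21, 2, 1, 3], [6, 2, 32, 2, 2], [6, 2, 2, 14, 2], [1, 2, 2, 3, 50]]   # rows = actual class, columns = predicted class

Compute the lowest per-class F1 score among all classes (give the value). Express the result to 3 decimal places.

0.583

Per-class F1 score (2·TP/(2·TP+FP+FN)):
  A: TP=27, FP=3+6+6+1=16, FN=5+4+2+4=15 → 54/85 = 0.6353
  B: TP=21, FP=5+2+2+2=11, FN=3+2+1+3=9 → 42/62 = 0.6774
  C: TP=32, FP=4+2+2+2=10, FN=6+2+2+2=12 → 64/86 = 0.7442
  D: TP=14, FP=2+1+2+3=8, FN=6+2+2+2=12 → 28/48 = 0.5833
  E: TP=50, FP=4+3+2+2=11, FN=1+2+2+3=8 → 100/119 = 0.8403
Lowest is class 'D' with F1 score = 0.583.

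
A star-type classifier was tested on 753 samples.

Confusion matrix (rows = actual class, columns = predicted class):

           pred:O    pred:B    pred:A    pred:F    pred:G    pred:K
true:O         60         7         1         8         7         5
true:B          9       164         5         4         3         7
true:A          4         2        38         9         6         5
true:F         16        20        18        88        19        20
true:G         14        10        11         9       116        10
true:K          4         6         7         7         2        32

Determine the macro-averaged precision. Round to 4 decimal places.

0.6146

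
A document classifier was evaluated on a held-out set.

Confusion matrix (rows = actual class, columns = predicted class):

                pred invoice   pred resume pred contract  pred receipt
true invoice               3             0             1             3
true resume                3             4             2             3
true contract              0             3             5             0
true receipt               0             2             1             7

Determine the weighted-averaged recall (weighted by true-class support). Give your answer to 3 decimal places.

Per-class recall (TP/(TP+FN)):
  invoice: TP=3, FN=0+1+3=4 → 3/7 = 0.4286
  resume: TP=4, FN=3+2+3=8 → 4/12 = 0.3333
  contract: TP=5, FN=0+3+0=3 → 5/8 = 0.6250
  receipt: TP=7, FN=0+2+1=3 → 7/10 = 0.7000
Weighted-recall = Σ (supportᵢ/N)·recallᵢ with N=37: (7/37)·0.4286 + (12/37)·0.3333 + (8/37)·0.6250 + (10/37)·0.7000 = 0.514

0.514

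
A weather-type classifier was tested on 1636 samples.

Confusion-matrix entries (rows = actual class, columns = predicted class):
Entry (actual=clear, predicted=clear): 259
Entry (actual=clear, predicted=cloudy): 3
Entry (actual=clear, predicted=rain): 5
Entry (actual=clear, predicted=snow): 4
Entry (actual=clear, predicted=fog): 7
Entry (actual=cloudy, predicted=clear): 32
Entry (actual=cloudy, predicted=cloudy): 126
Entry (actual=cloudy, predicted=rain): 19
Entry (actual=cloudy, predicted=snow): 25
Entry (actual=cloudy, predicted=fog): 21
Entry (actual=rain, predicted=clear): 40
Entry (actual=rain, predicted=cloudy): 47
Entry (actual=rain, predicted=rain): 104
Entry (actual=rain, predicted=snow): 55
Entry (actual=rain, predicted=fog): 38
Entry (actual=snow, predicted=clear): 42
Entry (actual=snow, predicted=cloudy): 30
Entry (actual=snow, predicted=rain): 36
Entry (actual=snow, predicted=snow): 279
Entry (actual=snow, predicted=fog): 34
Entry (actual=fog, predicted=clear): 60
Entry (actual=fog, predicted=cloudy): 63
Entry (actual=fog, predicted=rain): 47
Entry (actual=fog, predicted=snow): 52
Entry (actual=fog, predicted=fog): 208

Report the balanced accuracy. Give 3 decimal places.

0.602

Balanced accuracy = mean of per-class recall.
  clear: recall = 259/278 = 0.9317
  cloudy: recall = 126/223 = 0.5650
  rain: recall = 104/284 = 0.3662
  snow: recall = 279/421 = 0.6627
  fog: recall = 208/430 = 0.4837
Mean = (0.9317 + 0.5650 + 0.3662 + 0.6627 + 0.4837) / 5 = 0.602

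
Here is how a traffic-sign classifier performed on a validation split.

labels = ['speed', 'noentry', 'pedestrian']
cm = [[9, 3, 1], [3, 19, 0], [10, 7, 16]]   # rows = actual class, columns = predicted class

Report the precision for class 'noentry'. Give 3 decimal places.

precision = TP/(TP+FP).
noentry: TP=19, FP=3+7=10 → 19/29 = 0.6552

0.655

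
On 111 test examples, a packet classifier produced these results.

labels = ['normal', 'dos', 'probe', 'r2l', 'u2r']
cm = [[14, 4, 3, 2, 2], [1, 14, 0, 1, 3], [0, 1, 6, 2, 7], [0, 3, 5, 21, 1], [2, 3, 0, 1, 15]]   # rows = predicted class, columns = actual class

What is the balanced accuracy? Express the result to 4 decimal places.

Balanced accuracy = mean of per-class recall.
  normal: recall = 14/17 = 0.82353
  dos: recall = 14/25 = 0.56000
  probe: recall = 6/14 = 0.42857
  r2l: recall = 21/27 = 0.77778
  u2r: recall = 15/28 = 0.53571
Mean = (0.82353 + 0.56000 + 0.42857 + 0.77778 + 0.53571) / 5 = 0.6251

0.6251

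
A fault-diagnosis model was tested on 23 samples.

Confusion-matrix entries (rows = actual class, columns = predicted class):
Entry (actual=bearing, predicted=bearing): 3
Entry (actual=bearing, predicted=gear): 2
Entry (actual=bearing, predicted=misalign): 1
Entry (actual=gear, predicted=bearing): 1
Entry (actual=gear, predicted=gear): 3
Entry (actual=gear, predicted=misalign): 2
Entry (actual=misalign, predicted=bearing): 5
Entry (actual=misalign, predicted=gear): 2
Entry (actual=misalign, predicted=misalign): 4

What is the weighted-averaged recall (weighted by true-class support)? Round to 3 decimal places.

0.435

Per-class recall (TP/(TP+FN)):
  bearing: TP=3, FN=2+1=3 → 3/6 = 0.5000
  gear: TP=3, FN=1+2=3 → 3/6 = 0.5000
  misalign: TP=4, FN=5+2=7 → 4/11 = 0.3636
Weighted-recall = Σ (supportᵢ/N)·recallᵢ with N=23: (6/23)·0.5000 + (6/23)·0.5000 + (11/23)·0.3636 = 0.435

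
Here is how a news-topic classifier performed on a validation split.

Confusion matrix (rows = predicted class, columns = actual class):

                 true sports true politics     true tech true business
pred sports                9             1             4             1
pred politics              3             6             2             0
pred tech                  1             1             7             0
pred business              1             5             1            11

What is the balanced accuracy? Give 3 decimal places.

0.630

Balanced accuracy = mean of per-class recall.
  sports: recall = 9/14 = 0.6429
  politics: recall = 6/13 = 0.4615
  tech: recall = 7/14 = 0.5000
  business: recall = 11/12 = 0.9167
Mean = (0.6429 + 0.4615 + 0.5000 + 0.9167) / 4 = 0.630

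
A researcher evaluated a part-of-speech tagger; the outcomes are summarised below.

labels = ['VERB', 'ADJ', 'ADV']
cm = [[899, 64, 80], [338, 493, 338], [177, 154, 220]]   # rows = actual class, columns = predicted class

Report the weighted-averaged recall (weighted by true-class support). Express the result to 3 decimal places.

Per-class recall (TP/(TP+FN)):
  VERB: TP=899, FN=64+80=144 → 899/1043 = 0.8619
  ADJ: TP=493, FN=338+338=676 → 493/1169 = 0.4217
  ADV: TP=220, FN=177+154=331 → 220/551 = 0.3993
Weighted-recall = Σ (supportᵢ/N)·recallᵢ with N=2763: (1043/2763)·0.8619 + (1169/2763)·0.4217 + (551/2763)·0.3993 = 0.583

0.583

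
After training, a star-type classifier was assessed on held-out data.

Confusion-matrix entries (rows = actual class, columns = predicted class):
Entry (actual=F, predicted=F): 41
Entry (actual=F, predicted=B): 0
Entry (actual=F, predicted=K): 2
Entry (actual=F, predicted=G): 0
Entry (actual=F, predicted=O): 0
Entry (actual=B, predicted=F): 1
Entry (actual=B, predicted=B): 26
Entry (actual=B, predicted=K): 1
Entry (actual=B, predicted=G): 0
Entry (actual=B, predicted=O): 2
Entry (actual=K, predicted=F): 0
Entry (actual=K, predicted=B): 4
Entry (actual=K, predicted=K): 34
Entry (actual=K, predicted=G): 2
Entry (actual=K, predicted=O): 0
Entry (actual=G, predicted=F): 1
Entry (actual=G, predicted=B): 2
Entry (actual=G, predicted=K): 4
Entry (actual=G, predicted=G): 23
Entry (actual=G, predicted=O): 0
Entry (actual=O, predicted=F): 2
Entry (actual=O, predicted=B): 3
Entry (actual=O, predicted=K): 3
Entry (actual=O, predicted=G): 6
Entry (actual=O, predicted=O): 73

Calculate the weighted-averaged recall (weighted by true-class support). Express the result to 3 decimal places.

0.857

Per-class recall (TP/(TP+FN)):
  F: TP=41, FN=0+2+0+0=2 → 41/43 = 0.9535
  B: TP=26, FN=1+1+0+2=4 → 26/30 = 0.8667
  K: TP=34, FN=0+4+2+0=6 → 34/40 = 0.8500
  G: TP=23, FN=1+2+4+0=7 → 23/30 = 0.7667
  O: TP=73, FN=2+3+3+6=14 → 73/87 = 0.8391
Weighted-recall = Σ (supportᵢ/N)·recallᵢ with N=230: (43/230)·0.9535 + (30/230)·0.8667 + (40/230)·0.8500 + (30/230)·0.7667 + (87/230)·0.8391 = 0.857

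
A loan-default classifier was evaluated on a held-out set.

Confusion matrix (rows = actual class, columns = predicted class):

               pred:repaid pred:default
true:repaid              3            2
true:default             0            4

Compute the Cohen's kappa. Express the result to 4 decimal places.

0.5714

Observed agreement pₒ = trace/N = 7/9 = 0.77778
Expected agreement pₑ = Σ (rowᵢ·colᵢ)/N² = (5·3 + 4·6)/9² = 0.48148
κ = (pₒ − pₑ)/(1 − pₑ) = (0.77778 − 0.48148)/(1 − 0.48148) = 0.5714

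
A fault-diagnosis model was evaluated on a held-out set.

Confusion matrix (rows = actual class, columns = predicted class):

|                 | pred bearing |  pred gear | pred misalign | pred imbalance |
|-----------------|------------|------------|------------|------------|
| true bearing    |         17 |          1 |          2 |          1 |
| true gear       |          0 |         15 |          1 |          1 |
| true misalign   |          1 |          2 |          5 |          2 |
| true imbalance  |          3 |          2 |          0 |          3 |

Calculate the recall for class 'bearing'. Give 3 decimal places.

Take TP from the diagonal, FP from the rest of the 'bearing' prediction marginal, FN from the rest of the 'bearing' actual marginal.
recall = TP/(TP+FN).
bearing: TP=17, FN=1+2+1=4 → 17/21 = 0.8095

0.810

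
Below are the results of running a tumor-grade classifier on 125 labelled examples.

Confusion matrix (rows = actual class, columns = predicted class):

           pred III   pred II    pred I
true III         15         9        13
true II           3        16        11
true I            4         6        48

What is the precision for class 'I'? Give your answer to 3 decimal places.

0.667

Take TP from the diagonal, FP from the rest of the 'I' prediction marginal, FN from the rest of the 'I' actual marginal.
precision = TP/(TP+FP).
I: TP=48, FP=13+11=24 → 48/72 = 0.6667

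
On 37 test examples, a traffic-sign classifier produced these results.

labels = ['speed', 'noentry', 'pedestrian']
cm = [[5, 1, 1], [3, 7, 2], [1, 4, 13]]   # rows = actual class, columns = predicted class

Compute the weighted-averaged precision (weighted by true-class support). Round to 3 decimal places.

0.690

Per-class precision (TP/(TP+FP)):
  speed: TP=5, FP=3+1=4 → 5/9 = 0.5556
  noentry: TP=7, FP=1+4=5 → 7/12 = 0.5833
  pedestrian: TP=13, FP=1+2=3 → 13/16 = 0.8125
Weighted-precision = Σ (supportᵢ/N)·precisionᵢ with N=37: (7/37)·0.5556 + (12/37)·0.5833 + (18/37)·0.8125 = 0.690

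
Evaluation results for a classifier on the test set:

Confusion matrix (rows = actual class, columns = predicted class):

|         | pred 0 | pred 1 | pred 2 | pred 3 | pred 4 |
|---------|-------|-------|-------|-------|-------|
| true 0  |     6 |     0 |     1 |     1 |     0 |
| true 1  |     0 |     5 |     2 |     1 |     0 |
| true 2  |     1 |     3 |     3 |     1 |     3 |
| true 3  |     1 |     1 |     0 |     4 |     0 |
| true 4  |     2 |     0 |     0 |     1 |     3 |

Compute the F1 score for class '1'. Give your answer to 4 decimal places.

0.5882

Treat '1' as positive and all other classes as negative.
F1 score = 2·TP/(2·TP+FP+FN).
1: TP=5, FP=0+3+1+0=4, FN=0+2+1+0=3 → 10/17 = 0.58824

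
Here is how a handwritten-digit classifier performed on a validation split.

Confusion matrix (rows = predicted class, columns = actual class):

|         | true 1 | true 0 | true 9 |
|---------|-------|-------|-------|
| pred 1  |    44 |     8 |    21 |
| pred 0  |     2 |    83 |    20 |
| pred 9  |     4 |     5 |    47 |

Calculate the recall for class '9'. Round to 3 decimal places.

One-vs-rest for '9': TP = diagonal; FP = other classes predicted '9'; FN = '9' predicted as other.
recall = TP/(TP+FN).
9: TP=47, FN=21+20=41 → 47/88 = 0.5341

0.534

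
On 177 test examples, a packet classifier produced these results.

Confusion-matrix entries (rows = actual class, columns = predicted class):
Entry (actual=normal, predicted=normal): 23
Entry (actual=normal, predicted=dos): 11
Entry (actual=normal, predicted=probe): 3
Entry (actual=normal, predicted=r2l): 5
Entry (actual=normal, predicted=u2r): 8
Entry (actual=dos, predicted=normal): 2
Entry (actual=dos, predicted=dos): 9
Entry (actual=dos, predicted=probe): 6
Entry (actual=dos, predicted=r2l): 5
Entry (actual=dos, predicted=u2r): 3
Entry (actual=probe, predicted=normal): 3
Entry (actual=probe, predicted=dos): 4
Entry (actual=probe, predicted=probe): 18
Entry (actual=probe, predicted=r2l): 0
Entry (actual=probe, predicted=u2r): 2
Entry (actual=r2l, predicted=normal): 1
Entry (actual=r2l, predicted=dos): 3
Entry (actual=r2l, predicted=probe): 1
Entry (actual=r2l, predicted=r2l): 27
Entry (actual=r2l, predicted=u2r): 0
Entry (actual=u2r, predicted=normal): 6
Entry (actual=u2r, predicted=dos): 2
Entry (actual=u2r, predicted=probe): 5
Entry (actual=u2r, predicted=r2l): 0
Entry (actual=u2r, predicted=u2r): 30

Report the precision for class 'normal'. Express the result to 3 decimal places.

0.657

Treat 'normal' as positive and all other classes as negative.
precision = TP/(TP+FP).
normal: TP=23, FP=2+3+1+6=12 → 23/35 = 0.6571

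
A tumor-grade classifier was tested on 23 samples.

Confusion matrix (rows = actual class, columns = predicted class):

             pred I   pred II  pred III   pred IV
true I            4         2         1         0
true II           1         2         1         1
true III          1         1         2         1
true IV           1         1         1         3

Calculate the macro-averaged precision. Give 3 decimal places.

Per-class precision (TP/(TP+FP)):
  I: TP=4, FP=1+1+1=3 → 4/7 = 0.5714
  II: TP=2, FP=2+1+1=4 → 2/6 = 0.3333
  III: TP=2, FP=1+1+1=3 → 2/5 = 0.4000
  IV: TP=3, FP=0+1+1=2 → 3/5 = 0.6000
Macro-precision = mean = (0.5714 + 0.3333 + 0.4000 + 0.6000) / 4 = 0.476

0.476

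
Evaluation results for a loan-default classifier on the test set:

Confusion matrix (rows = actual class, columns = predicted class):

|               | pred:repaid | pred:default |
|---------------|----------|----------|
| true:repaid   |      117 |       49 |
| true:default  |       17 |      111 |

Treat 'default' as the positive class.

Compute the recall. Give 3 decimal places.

Recall = TP/(TP+FN) = 111/(111+17) = 111/128 = 0.867

0.867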